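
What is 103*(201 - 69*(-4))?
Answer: 49131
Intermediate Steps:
103*(201 - 69*(-4)) = 103*(201 + 276) = 103*477 = 49131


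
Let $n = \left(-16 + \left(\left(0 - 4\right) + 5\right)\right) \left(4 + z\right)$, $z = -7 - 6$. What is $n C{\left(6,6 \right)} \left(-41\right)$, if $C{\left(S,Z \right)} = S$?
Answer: $-33210$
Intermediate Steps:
$z = -13$
$n = 135$ ($n = \left(-16 + \left(\left(0 - 4\right) + 5\right)\right) \left(4 - 13\right) = \left(-16 + \left(-4 + 5\right)\right) \left(-9\right) = \left(-16 + 1\right) \left(-9\right) = \left(-15\right) \left(-9\right) = 135$)
$n C{\left(6,6 \right)} \left(-41\right) = 135 \cdot 6 \left(-41\right) = 810 \left(-41\right) = -33210$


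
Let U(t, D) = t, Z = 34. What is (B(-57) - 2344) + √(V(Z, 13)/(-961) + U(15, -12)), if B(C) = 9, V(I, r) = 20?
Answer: -2335 + √14395/31 ≈ -2331.1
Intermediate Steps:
(B(-57) - 2344) + √(V(Z, 13)/(-961) + U(15, -12)) = (9 - 2344) + √(20/(-961) + 15) = -2335 + √(20*(-1/961) + 15) = -2335 + √(-20/961 + 15) = -2335 + √(14395/961) = -2335 + √14395/31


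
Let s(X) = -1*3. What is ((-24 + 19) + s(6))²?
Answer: 64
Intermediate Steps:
s(X) = -3
((-24 + 19) + s(6))² = ((-24 + 19) - 3)² = (-5 - 3)² = (-8)² = 64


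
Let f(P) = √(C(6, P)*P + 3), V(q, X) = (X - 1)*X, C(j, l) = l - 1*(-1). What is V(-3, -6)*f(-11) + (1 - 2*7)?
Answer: -13 + 42*√113 ≈ 433.47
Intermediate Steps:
C(j, l) = 1 + l (C(j, l) = l + 1 = 1 + l)
V(q, X) = X*(-1 + X) (V(q, X) = (-1 + X)*X = X*(-1 + X))
f(P) = √(3 + P*(1 + P)) (f(P) = √((1 + P)*P + 3) = √(P*(1 + P) + 3) = √(3 + P*(1 + P)))
V(-3, -6)*f(-11) + (1 - 2*7) = (-6*(-1 - 6))*√(3 - 11*(1 - 11)) + (1 - 2*7) = (-6*(-7))*√(3 - 11*(-10)) + (1 - 14) = 42*√(3 + 110) - 13 = 42*√113 - 13 = -13 + 42*√113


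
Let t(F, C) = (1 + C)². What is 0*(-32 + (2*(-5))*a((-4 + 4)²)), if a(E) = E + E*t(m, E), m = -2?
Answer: 0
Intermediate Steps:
a(E) = E + E*(1 + E)²
0*(-32 + (2*(-5))*a((-4 + 4)²)) = 0*(-32 + (2*(-5))*((-4 + 4)²*(1 + (1 + (-4 + 4)²)²))) = 0*(-32 - 10*0²*(1 + (1 + 0²)²)) = 0*(-32 - 0*(1 + (1 + 0)²)) = 0*(-32 - 0*(1 + 1²)) = 0*(-32 - 0*(1 + 1)) = 0*(-32 - 0*2) = 0*(-32 - 10*0) = 0*(-32 + 0) = 0*(-32) = 0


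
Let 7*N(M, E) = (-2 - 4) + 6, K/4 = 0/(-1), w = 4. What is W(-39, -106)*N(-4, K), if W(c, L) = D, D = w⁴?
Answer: 0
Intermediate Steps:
K = 0 (K = 4*(0/(-1)) = 4*(0*(-1)) = 4*0 = 0)
D = 256 (D = 4⁴ = 256)
W(c, L) = 256
N(M, E) = 0 (N(M, E) = ((-2 - 4) + 6)/7 = (-6 + 6)/7 = (⅐)*0 = 0)
W(-39, -106)*N(-4, K) = 256*0 = 0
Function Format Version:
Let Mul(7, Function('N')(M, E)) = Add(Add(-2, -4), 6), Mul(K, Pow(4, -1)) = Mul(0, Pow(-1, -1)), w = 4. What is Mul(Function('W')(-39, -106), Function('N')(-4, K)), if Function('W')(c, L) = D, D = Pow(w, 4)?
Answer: 0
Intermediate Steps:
K = 0 (K = Mul(4, Mul(0, Pow(-1, -1))) = Mul(4, Mul(0, -1)) = Mul(4, 0) = 0)
D = 256 (D = Pow(4, 4) = 256)
Function('W')(c, L) = 256
Function('N')(M, E) = 0 (Function('N')(M, E) = Mul(Rational(1, 7), Add(Add(-2, -4), 6)) = Mul(Rational(1, 7), Add(-6, 6)) = Mul(Rational(1, 7), 0) = 0)
Mul(Function('W')(-39, -106), Function('N')(-4, K)) = Mul(256, 0) = 0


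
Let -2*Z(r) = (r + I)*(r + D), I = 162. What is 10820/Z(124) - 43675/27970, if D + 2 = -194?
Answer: -1838030/3599739 ≈ -0.51060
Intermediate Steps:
D = -196 (D = -2 - 194 = -196)
Z(r) = -(-196 + r)*(162 + r)/2 (Z(r) = -(r + 162)*(r - 196)/2 = -(162 + r)*(-196 + r)/2 = -(-196 + r)*(162 + r)/2)
10820/Z(124) - 43675/27970 = 10820/(15876 + 17*124 - ½*124²) - 43675/27970 = 10820/(15876 + 2108 - ½*15376) - 43675*1/27970 = 10820/(15876 + 2108 - 7688) - 8735/5594 = 10820/10296 - 8735/5594 = 10820*(1/10296) - 8735/5594 = 2705/2574 - 8735/5594 = -1838030/3599739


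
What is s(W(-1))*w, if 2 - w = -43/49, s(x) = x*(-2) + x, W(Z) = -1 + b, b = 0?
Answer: 141/49 ≈ 2.8776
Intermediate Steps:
W(Z) = -1 (W(Z) = -1 + 0 = -1)
s(x) = -x (s(x) = -2*x + x = -x)
w = 141/49 (w = 2 - (-43)/49 = 2 - 1*(-43/49) = 2 + 43/49 = 141/49 ≈ 2.8776)
s(W(-1))*w = -1*(-1)*(141/49) = 1*(141/49) = 141/49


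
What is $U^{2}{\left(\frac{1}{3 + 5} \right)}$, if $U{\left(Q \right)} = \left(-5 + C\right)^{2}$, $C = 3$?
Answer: $16$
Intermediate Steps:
$U{\left(Q \right)} = 4$ ($U{\left(Q \right)} = \left(-5 + 3\right)^{2} = \left(-2\right)^{2} = 4$)
$U^{2}{\left(\frac{1}{3 + 5} \right)} = 4^{2} = 16$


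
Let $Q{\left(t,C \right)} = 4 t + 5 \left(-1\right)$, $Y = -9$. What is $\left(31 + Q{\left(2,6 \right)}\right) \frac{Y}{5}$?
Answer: $- \frac{306}{5} \approx -61.2$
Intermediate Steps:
$Q{\left(t,C \right)} = -5 + 4 t$ ($Q{\left(t,C \right)} = 4 t - 5 = -5 + 4 t$)
$\left(31 + Q{\left(2,6 \right)}\right) \frac{Y}{5} = \left(31 + \left(-5 + 4 \cdot 2\right)\right) \left(- \frac{9}{5}\right) = \left(31 + \left(-5 + 8\right)\right) \left(\left(-9\right) \frac{1}{5}\right) = \left(31 + 3\right) \left(- \frac{9}{5}\right) = 34 \left(- \frac{9}{5}\right) = - \frac{306}{5}$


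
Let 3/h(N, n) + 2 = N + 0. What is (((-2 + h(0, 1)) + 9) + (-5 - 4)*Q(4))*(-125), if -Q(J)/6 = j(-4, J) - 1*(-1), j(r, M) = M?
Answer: -68875/2 ≈ -34438.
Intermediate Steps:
h(N, n) = 3/(-2 + N) (h(N, n) = 3/(-2 + (N + 0)) = 3/(-2 + N))
Q(J) = -6 - 6*J (Q(J) = -6*(J - 1*(-1)) = -6*(J + 1) = -6*(1 + J) = -6 - 6*J)
(((-2 + h(0, 1)) + 9) + (-5 - 4)*Q(4))*(-125) = (((-2 + 3/(-2 + 0)) + 9) + (-5 - 4)*(-6 - 6*4))*(-125) = (((-2 + 3/(-2)) + 9) - 9*(-6 - 24))*(-125) = (((-2 + 3*(-½)) + 9) - 9*(-30))*(-125) = (((-2 - 3/2) + 9) + 270)*(-125) = ((-7/2 + 9) + 270)*(-125) = (11/2 + 270)*(-125) = (551/2)*(-125) = -68875/2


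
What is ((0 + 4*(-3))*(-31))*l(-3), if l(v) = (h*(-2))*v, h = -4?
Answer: -8928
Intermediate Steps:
l(v) = 8*v (l(v) = (-4*(-2))*v = 8*v)
((0 + 4*(-3))*(-31))*l(-3) = ((0 + 4*(-3))*(-31))*(8*(-3)) = ((0 - 12)*(-31))*(-24) = -12*(-31)*(-24) = 372*(-24) = -8928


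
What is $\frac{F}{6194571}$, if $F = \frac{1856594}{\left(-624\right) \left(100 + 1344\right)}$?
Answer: $- \frac{928297}{2790827683488} \approx -3.3262 \cdot 10^{-7}$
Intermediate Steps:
$F = - \frac{928297}{450528}$ ($F = \frac{1856594}{\left(-624\right) 1444} = \frac{1856594}{-901056} = 1856594 \left(- \frac{1}{901056}\right) = - \frac{928297}{450528} \approx -2.0605$)
$\frac{F}{6194571} = - \frac{928297}{450528 \cdot 6194571} = \left(- \frac{928297}{450528}\right) \frac{1}{6194571} = - \frac{928297}{2790827683488}$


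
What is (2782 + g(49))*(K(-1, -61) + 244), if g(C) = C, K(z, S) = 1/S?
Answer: 42133773/61 ≈ 6.9072e+5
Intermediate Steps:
(2782 + g(49))*(K(-1, -61) + 244) = (2782 + 49)*(1/(-61) + 244) = 2831*(-1/61 + 244) = 2831*(14883/61) = 42133773/61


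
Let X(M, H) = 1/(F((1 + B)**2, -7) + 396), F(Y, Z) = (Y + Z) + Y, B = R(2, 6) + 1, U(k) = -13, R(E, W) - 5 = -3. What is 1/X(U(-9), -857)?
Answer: 421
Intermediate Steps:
R(E, W) = 2 (R(E, W) = 5 - 3 = 2)
B = 3 (B = 2 + 1 = 3)
F(Y, Z) = Z + 2*Y
X(M, H) = 1/421 (X(M, H) = 1/((-7 + 2*(1 + 3)**2) + 396) = 1/((-7 + 2*4**2) + 396) = 1/((-7 + 2*16) + 396) = 1/((-7 + 32) + 396) = 1/(25 + 396) = 1/421)
1/X(U(-9), -857) = 1/(1/421) = 421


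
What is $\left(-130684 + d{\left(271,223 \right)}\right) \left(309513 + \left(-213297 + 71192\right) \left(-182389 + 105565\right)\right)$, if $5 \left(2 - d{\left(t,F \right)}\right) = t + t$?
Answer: $- \frac{7139445123148416}{5} \approx -1.4279 \cdot 10^{15}$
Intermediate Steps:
$d{\left(t,F \right)} = 2 - \frac{2 t}{5}$ ($d{\left(t,F \right)} = 2 - \frac{t + t}{5} = 2 - \frac{2 t}{5}$)
$\left(-130684 + d{\left(271,223 \right)}\right) \left(309513 + \left(-213297 + 71192\right) \left(-182389 + 105565\right)\right) = \left(-130684 + \left(2 - \frac{542}{5}\right)\right) \left(309513 + \left(-213297 + 71192\right) \left(-182389 + 105565\right)\right) = \left(-130684 + \left(2 - \frac{542}{5}\right)\right) \left(309513 - -10917074520\right) = \left(-130684 - \frac{532}{5}\right) \left(309513 + 10917074520\right) = \left(- \frac{653952}{5}\right) 10917384033 = - \frac{7139445123148416}{5}$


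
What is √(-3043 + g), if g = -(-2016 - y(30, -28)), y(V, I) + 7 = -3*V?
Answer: 2*I*√281 ≈ 33.526*I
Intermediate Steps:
y(V, I) = -7 - 3*V
g = 1919 (g = -(-2016 - (-7 - 3*30)) = -(-2016 - (-7 - 90)) = -(-2016 - 1*(-97)) = -(-2016 + 97) = -1*(-1919) = 1919)
√(-3043 + g) = √(-3043 + 1919) = √(-1124) = 2*I*√281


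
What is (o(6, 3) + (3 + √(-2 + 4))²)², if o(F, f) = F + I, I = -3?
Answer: 268 + 168*√2 ≈ 505.59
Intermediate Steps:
o(F, f) = -3 + F (o(F, f) = F - 3 = -3 + F)
(o(6, 3) + (3 + √(-2 + 4))²)² = ((-3 + 6) + (3 + √(-2 + 4))²)² = (3 + (3 + √2)²)²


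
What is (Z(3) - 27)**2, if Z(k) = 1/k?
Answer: 6400/9 ≈ 711.11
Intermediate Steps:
(Z(3) - 27)**2 = (1/3 - 27)**2 = (-80/3)**2 = 6400/9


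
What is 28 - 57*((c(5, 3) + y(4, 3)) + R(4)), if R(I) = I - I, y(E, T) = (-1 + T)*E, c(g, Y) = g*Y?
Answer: -1283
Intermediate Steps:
c(g, Y) = Y*g
y(E, T) = E*(-1 + T)
R(I) = 0
28 - 57*((c(5, 3) + y(4, 3)) + R(4)) = 28 - 57*((3*5 + 4*(-1 + 3)) + 0) = 28 - 57*((15 + 4*2) + 0) = 28 - 57*((15 + 8) + 0) = 28 - 57*(23 + 0) = 28 - 57*23 = 28 - 1311 = -1283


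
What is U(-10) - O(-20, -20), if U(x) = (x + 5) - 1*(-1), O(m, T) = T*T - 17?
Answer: -387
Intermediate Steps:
O(m, T) = -17 + T² (O(m, T) = T² - 17 = -17 + T²)
U(x) = 6 + x (U(x) = (5 + x) + 1 = 6 + x)
U(-10) - O(-20, -20) = (6 - 10) - (-17 + (-20)²) = -4 - (-17 + 400) = -4 - 1*383 = -4 - 383 = -387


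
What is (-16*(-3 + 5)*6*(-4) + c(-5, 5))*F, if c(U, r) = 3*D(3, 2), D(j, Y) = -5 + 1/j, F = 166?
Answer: 125164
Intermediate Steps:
c(U, r) = -14 (c(U, r) = 3*(-5 + 1/3) = 3*(-5 + ⅓) = 3*(-14/3) = -14)
(-16*(-3 + 5)*6*(-4) + c(-5, 5))*F = (-16*(-3 + 5)*6*(-4) - 14)*166 = (-32*(-24) - 14)*166 = (-16*(-48) - 14)*166 = (768 - 14)*166 = 754*166 = 125164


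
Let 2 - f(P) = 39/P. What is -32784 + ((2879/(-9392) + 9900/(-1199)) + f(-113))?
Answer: -3793213898099/115681264 ≈ -32790.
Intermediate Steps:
f(P) = 2 - 39/P
-32784 + ((2879/(-9392) + 9900/(-1199)) + f(-113)) = -32784 + ((2879/(-9392) + 9900/(-1199)) + (2 - 39/(-113))) = -32784 + ((2879*(-1/9392) + 9900*(-1/1199)) + (2 - 39*(-1/113))) = -32784 + ((-2879/9392 - 900/109) + (2 + 39/113)) = -32784 + (-8766611/1023728 + 265/113) = -32784 - 719339123/115681264 = -3793213898099/115681264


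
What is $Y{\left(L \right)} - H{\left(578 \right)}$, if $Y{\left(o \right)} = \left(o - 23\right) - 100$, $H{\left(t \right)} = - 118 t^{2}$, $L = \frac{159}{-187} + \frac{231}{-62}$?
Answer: $\frac{457056168611}{11594} \approx 3.9422 \cdot 10^{7}$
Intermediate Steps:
$L = - \frac{53055}{11594}$ ($L = 159 \left(- \frac{1}{187}\right) + 231 \left(- \frac{1}{62}\right) = - \frac{159}{187} - \frac{231}{62} = - \frac{53055}{11594} \approx -4.5761$)
$Y{\left(o \right)} = -123 + o$ ($Y{\left(o \right)} = \left(-23 + o\right) - 100 = -123 + o$)
$Y{\left(L \right)} - H{\left(578 \right)} = \left(-123 - \frac{53055}{11594}\right) - - 118 \cdot 578^{2} = - \frac{1479117}{11594} - \left(-118\right) 334084 = - \frac{1479117}{11594} - -39421912 = - \frac{1479117}{11594} + 39421912 = \frac{457056168611}{11594}$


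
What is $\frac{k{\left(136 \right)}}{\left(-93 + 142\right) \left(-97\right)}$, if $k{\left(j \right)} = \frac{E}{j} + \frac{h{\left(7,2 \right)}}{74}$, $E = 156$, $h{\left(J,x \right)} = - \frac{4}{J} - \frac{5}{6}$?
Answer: $- \frac{59603}{251129508} \approx -0.00023734$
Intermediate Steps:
$h{\left(J,x \right)} = - \frac{5}{6} - \frac{4}{J}$ ($h{\left(J,x \right)} = - \frac{4}{J} - \frac{5}{6} = - \frac{5}{6} - \frac{4}{J}$)
$k{\left(j \right)} = - \frac{59}{3108} + \frac{156}{j}$ ($k{\left(j \right)} = \frac{156}{j} + \frac{- \frac{5}{6} - \frac{4}{7}}{74} = \frac{156}{j} + \left(- \frac{5}{6} - \frac{4}{7}\right) \frac{1}{74} = \frac{156}{j} - \frac{59}{3108} = - \frac{59}{3108} + \frac{156}{j}$)
$\frac{k{\left(136 \right)}}{\left(-93 + 142\right) \left(-97\right)} = \frac{- \frac{59}{3108} + \frac{156}{136}}{\left(-93 + 142\right) \left(-97\right)} = \frac{- \frac{59}{3108} + 156 \cdot \frac{1}{136}}{49 \left(-97\right)} = \frac{- \frac{59}{3108} + \frac{39}{34}}{-4753} = \frac{59603}{52836} \left(- \frac{1}{4753}\right) = - \frac{59603}{251129508}$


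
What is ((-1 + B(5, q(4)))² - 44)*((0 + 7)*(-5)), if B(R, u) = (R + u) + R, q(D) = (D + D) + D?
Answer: -13895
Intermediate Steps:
q(D) = 3*D (q(D) = 2*D + D = 3*D)
B(R, u) = u + 2*R
((-1 + B(5, q(4)))² - 44)*((0 + 7)*(-5)) = ((-1 + (3*4 + 2*5))² - 44)*((0 + 7)*(-5)) = ((-1 + (12 + 10))² - 44)*(7*(-5)) = ((-1 + 22)² - 44)*(-35) = (21² - 44)*(-35) = (441 - 44)*(-35) = 397*(-35) = -13895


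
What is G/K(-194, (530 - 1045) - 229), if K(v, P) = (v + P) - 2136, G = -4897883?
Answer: 4897883/3074 ≈ 1593.3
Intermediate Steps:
K(v, P) = -2136 + P + v (K(v, P) = (P + v) - 2136 = -2136 + P + v)
G/K(-194, (530 - 1045) - 229) = -4897883/(-2136 + ((530 - 1045) - 229) - 194) = -4897883/(-2136 + (-515 - 229) - 194) = -4897883/(-2136 - 744 - 194) = -4897883/(-3074) = -4897883*(-1/3074) = 4897883/3074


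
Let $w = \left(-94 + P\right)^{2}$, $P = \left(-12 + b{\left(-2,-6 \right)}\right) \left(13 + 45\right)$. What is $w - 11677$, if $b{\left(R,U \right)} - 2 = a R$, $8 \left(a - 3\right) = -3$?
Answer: $\frac{3783141}{4} \approx 9.4579 \cdot 10^{5}$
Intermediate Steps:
$a = \frac{21}{8}$ ($a = 3 + \frac{1}{8} \left(-3\right) = 3 - \frac{3}{8} = \frac{21}{8} \approx 2.625$)
$b{\left(R,U \right)} = 2 + \frac{21 R}{8}$
$P = - \frac{1769}{2}$ ($P = \left(-12 + \left(2 + \frac{21}{8} \left(-2\right)\right)\right) \left(13 + 45\right) = \left(-12 + \left(2 - \frac{21}{4}\right)\right) 58 = \left(-12 - \frac{13}{4}\right) 58 = \left(- \frac{61}{4}\right) 58 = - \frac{1769}{2} \approx -884.5$)
$w = \frac{3829849}{4}$ ($w = \left(-94 - \frac{1769}{2}\right)^{2} = \left(- \frac{1957}{2}\right)^{2} = \frac{3829849}{4} \approx 9.5746 \cdot 10^{5}$)
$w - 11677 = \frac{3829849}{4} - 11677 = \frac{3783141}{4}$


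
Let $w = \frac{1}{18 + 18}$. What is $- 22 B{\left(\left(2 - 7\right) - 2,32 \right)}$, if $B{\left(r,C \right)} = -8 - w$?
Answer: $\frac{3179}{18} \approx 176.61$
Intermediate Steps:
$w = \frac{1}{36} \approx 0.027778$
$B{\left(r,C \right)} = - \frac{289}{36}$ ($B{\left(r,C \right)} = -8 - \frac{1}{36} = - \frac{289}{36}$)
$- 22 B{\left(\left(2 - 7\right) - 2,32 \right)} = \left(-22\right) \left(- \frac{289}{36}\right) = \frac{3179}{18}$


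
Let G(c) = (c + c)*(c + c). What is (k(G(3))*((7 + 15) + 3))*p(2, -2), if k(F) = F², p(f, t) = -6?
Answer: -194400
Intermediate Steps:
G(c) = 4*c² (G(c) = (2*c)*(2*c) = 4*c²)
(k(G(3))*((7 + 15) + 3))*p(2, -2) = ((4*3²)²*((7 + 15) + 3))*(-6) = ((4*9)²*(22 + 3))*(-6) = (36²*25)*(-6) = (1296*25)*(-6) = 32400*(-6) = -194400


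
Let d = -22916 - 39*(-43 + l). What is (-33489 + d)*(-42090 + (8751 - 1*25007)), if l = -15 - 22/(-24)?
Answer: 6322226695/2 ≈ 3.1611e+9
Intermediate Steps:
l = -169/12 (l = -15 - 22*(-1)/24 = -15 - 1*(-11/12) = -15 + 11/12 = -169/12 ≈ -14.083)
d = -82759/4 (d = -22916 - 39*(-43 - 169/12) = -22916 - 39*(-685/12) = -22916 + 8905/4 = -82759/4 ≈ -20690.)
(-33489 + d)*(-42090 + (8751 - 1*25007)) = (-33489 - 82759/4)*(-42090 + (8751 - 1*25007)) = -216715*(-42090 + (8751 - 25007))/4 = -216715*(-42090 - 16256)/4 = -216715/4*(-58346) = 6322226695/2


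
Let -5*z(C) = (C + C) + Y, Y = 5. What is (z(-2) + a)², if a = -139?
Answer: 484416/25 ≈ 19377.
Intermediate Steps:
z(C) = -1 - 2*C/5 (z(C) = -((C + C) + 5)/5 = -(2*C + 5)/5 = -(5 + 2*C)/5 = -1 - 2*C/5)
(z(-2) + a)² = ((-1 - ⅖*(-2)) - 139)² = ((-1 + ⅘) - 139)² = (-⅕ - 139)² = (-696/5)² = 484416/25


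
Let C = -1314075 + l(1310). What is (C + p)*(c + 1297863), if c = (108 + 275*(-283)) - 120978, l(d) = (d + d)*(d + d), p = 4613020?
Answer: 11171223596960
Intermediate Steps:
l(d) = 4*d**2 (l(d) = (2*d)*(2*d) = 4*d**2)
C = 5550325 (C = -1314075 + 4*1310**2 = -1314075 + 4*1716100 = -1314075 + 6864400 = 5550325)
c = -198695 (c = (108 - 77825) - 120978 = -77717 - 120978 = -198695)
(C + p)*(c + 1297863) = (5550325 + 4613020)*(-198695 + 1297863) = 10163345*1099168 = 11171223596960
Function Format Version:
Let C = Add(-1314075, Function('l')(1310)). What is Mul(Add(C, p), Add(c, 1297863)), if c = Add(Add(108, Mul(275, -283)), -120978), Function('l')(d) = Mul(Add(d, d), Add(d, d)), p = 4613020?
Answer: 11171223596960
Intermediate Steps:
Function('l')(d) = Mul(4, Pow(d, 2)) (Function('l')(d) = Mul(Mul(2, d), Mul(2, d)) = Mul(4, Pow(d, 2)))
C = 5550325 (C = Add(-1314075, Mul(4, Pow(1310, 2))) = Add(-1314075, Mul(4, 1716100)) = Add(-1314075, 6864400) = 5550325)
c = -198695 (c = Add(Add(108, -77825), -120978) = Add(-77717, -120978) = -198695)
Mul(Add(C, p), Add(c, 1297863)) = Mul(Add(5550325, 4613020), Add(-198695, 1297863)) = Mul(10163345, 1099168) = 11171223596960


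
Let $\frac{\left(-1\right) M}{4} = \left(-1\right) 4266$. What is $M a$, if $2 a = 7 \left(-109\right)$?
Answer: $-6509916$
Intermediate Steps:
$a = - \frac{763}{2}$ ($a = \frac{7 \left(-109\right)}{2} = \frac{1}{2} \left(-763\right) = - \frac{763}{2} \approx -381.5$)
$M = 17064$ ($M = - 4 \left(\left(-1\right) 4266\right) = \left(-4\right) \left(-4266\right) = 17064$)
$M a = 17064 \left(- \frac{763}{2}\right) = -6509916$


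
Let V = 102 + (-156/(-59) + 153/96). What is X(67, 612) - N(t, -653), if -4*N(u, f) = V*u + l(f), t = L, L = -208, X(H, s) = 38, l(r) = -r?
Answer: -2512511/472 ≈ -5323.1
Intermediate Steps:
V = 200577/1888 (V = 102 + (-156*(-1/59) + 153*(1/96)) = 102 + (156/59 + 51/32) = 102 + 8001/1888 = 200577/1888 ≈ 106.24)
t = -208
N(u, f) = -200577*u/7552 + f/4 (N(u, f) = -(200577*u/1888 - f)/4 = -(-f + 200577*u/1888)/4 = -200577*u/7552 + f/4)
X(67, 612) - N(t, -653) = 38 - (-200577/7552*(-208) + (1/4)*(-653)) = 38 - (2607501/472 - 653/4) = 38 - 1*2530447/472 = 38 - 2530447/472 = -2512511/472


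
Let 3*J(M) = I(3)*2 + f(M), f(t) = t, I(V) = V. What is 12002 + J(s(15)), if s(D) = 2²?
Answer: 36016/3 ≈ 12005.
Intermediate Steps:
s(D) = 4
J(M) = 2 + M/3 (J(M) = (3*2 + M)/3 = (6 + M)/3 = 2 + M/3)
12002 + J(s(15)) = 12002 + (2 + (⅓)*4) = 12002 + (2 + 4/3) = 12002 + 10/3 = 36016/3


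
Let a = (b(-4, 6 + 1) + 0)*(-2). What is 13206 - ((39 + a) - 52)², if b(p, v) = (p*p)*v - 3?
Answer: -40155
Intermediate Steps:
b(p, v) = -3 + v*p² (b(p, v) = p²*v - 3 = v*p² - 3 = -3 + v*p²)
a = -218 (a = ((-3 + (6 + 1)*(-4)²) + 0)*(-2) = ((-3 + 7*16) + 0)*(-2) = ((-3 + 112) + 0)*(-2) = (109 + 0)*(-2) = 109*(-2) = -218)
13206 - ((39 + a) - 52)² = 13206 - ((39 - 218) - 52)² = 13206 - (-179 - 52)² = 13206 - 1*(-231)² = 13206 - 1*53361 = 13206 - 53361 = -40155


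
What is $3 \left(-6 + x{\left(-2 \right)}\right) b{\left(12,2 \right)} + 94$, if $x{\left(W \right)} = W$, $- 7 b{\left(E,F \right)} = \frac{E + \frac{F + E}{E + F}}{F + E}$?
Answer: $\frac{4762}{49} \approx 97.184$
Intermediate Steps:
$b{\left(E,F \right)} = - \frac{1 + E}{7 \left(E + F\right)}$ ($b{\left(E,F \right)} = - \frac{\left(E + \frac{F + E}{E + F}\right) \frac{1}{F + E}}{7} = - \frac{\left(E + \frac{E + F}{E + F}\right) \frac{1}{E + F}}{7} = - \frac{\left(E + 1\right) \frac{1}{E + F}}{7} = - \frac{\left(1 + E\right) \frac{1}{E + F}}{7} = - \frac{\frac{1}{E + F} \left(1 + E\right)}{7} = - \frac{1 + E}{7 \left(E + F\right)}$)
$3 \left(-6 + x{\left(-2 \right)}\right) b{\left(12,2 \right)} + 94 = 3 \left(-6 - 2\right) \frac{-1 - 12}{7 \left(12 + 2\right)} + 94 = 3 \left(-8\right) \frac{-1 - 12}{7 \cdot 14} + 94 = - 24 \cdot \frac{1}{7} \cdot \frac{1}{14} \left(-13\right) + 94 = \left(-24\right) \left(- \frac{13}{98}\right) + 94 = \frac{156}{49} + 94 = \frac{4762}{49}$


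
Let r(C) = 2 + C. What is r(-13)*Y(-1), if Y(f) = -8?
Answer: 88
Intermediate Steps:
r(-13)*Y(-1) = (2 - 13)*(-8) = -11*(-8) = 88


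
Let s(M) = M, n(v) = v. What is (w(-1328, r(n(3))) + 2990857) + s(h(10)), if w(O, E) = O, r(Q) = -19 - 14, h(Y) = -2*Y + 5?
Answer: 2989514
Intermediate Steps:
h(Y) = 5 - 2*Y
r(Q) = -33
(w(-1328, r(n(3))) + 2990857) + s(h(10)) = (-1328 + 2990857) + (5 - 2*10) = 2989529 + (5 - 20) = 2989529 - 15 = 2989514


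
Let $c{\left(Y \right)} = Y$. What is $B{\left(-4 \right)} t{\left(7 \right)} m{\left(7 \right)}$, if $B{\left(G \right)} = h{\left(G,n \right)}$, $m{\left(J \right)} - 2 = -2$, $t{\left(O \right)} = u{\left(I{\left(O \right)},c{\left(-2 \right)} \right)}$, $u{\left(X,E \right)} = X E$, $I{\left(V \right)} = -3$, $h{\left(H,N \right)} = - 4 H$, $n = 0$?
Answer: $0$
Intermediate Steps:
$u{\left(X,E \right)} = E X$
$t{\left(O \right)} = 6$ ($t{\left(O \right)} = \left(-2\right) \left(-3\right) = 6$)
$m{\left(J \right)} = 0$ ($m{\left(J \right)} = 2 - 2 = 0$)
$B{\left(G \right)} = - 4 G$
$B{\left(-4 \right)} t{\left(7 \right)} m{\left(7 \right)} = \left(-4\right) \left(-4\right) 6 \cdot 0 = 16 \cdot 6 \cdot 0 = 96 \cdot 0 = 0$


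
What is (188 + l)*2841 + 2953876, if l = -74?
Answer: 3277750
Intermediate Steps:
(188 + l)*2841 + 2953876 = (188 - 74)*2841 + 2953876 = 114*2841 + 2953876 = 323874 + 2953876 = 3277750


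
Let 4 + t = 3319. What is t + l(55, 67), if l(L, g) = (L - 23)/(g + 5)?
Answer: 29839/9 ≈ 3315.4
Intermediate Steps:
t = 3315 (t = -4 + 3319 = 3315)
l(L, g) = (-23 + L)/(5 + g)
t + l(55, 67) = 3315 + (-23 + 55)/(5 + 67) = 3315 + 32/72 = 3315 + (1/72)*32 = 3315 + 4/9 = 29839/9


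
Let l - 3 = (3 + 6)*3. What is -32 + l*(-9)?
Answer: -302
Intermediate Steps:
l = 30 (l = 3 + (3 + 6)*3 = 3 + 9*3 = 3 + 27 = 30)
-32 + l*(-9) = -32 + 30*(-9) = -32 - 270 = -302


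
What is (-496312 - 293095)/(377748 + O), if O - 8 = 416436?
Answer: -789407/794192 ≈ -0.99397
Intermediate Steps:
O = 416444 (O = 8 + 416436 = 416444)
(-496312 - 293095)/(377748 + O) = (-496312 - 293095)/(377748 + 416444) = -789407/794192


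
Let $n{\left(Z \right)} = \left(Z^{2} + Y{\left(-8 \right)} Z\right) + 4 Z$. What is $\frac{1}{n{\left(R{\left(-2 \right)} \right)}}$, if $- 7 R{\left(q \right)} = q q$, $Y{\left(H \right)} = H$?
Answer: $\frac{49}{128} \approx 0.38281$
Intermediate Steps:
$R{\left(q \right)} = - \frac{q^{2}}{7}$ ($R{\left(q \right)} = - \frac{q q}{7} = - \frac{q^{2}}{7}$)
$n{\left(Z \right)} = Z^{2} - 4 Z$ ($n{\left(Z \right)} = \left(Z^{2} - 8 Z\right) + 4 Z = Z^{2} - 4 Z$)
$\frac{1}{n{\left(R{\left(-2 \right)} \right)}} = \frac{1}{- \frac{\left(-2\right)^{2}}{7} \left(-4 - \frac{\left(-2\right)^{2}}{7}\right)} = \frac{1}{\left(- \frac{1}{7}\right) 4 \left(-4 - \frac{4}{7}\right)} = \frac{1}{\left(- \frac{4}{7}\right) \left(-4 - \frac{4}{7}\right)} = \frac{1}{\left(- \frac{4}{7}\right) \left(- \frac{32}{7}\right)} = \frac{1}{\frac{128}{49}} = \frac{49}{128}$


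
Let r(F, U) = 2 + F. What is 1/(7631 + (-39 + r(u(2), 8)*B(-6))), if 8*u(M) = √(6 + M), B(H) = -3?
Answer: 60688/460379159 + 6*√2/460379159 ≈ 0.00013184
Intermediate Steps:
u(M) = √(6 + M)/8
1/(7631 + (-39 + r(u(2), 8)*B(-6))) = 1/(7631 + (-39 + (2 + √(6 + 2)/8)*(-3))) = 1/(7631 + (-39 + (2 + √8/8)*(-3))) = 1/(7631 + (-39 + (2 + (2*√2)/8)*(-3))) = 1/(7631 + (-39 + (2 + √2/4)*(-3))) = 1/(7631 + (-39 + (-6 - 3*√2/4))) = 1/(7631 + (-45 - 3*√2/4)) = 1/(7586 - 3*√2/4)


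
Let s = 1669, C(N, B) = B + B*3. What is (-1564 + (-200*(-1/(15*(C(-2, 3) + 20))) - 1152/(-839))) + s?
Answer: 1075159/10068 ≈ 106.79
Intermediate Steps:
C(N, B) = 4*B (C(N, B) = B + 3*B = 4*B)
(-1564 + (-200*(-1/(15*(C(-2, 3) + 20))) - 1152/(-839))) + s = (-1564 + (-200*(-1/(15*(4*3 + 20))) - 1152/(-839))) + 1669 = (-1564 + (-200*(-1/(15*(12 + 20))) - 1152*(-1/839))) + 1669 = (-1564 + (-200/((-15*32)) + 1152/839)) + 1669 = (-1564 + (-200/(-480) + 1152/839)) + 1669 = (-1564 + (-200*(-1/480) + 1152/839)) + 1669 = (-1564 + (5/12 + 1152/839)) + 1669 = (-1564 + 18019/10068) + 1669 = -15728333/10068 + 1669 = 1075159/10068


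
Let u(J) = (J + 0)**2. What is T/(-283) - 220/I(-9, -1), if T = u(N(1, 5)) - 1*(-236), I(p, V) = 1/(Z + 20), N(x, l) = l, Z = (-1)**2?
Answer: -1307721/283 ≈ -4620.9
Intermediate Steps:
Z = 1
u(J) = J**2
I(p, V) = 1/21 (I(p, V) = 1/(1 + 20) = 1/21)
T = 261 (T = 5**2 - 1*(-236) = 25 + 236 = 261)
T/(-283) - 220/I(-9, -1) = 261/(-283) - 220/1/21 = 261*(-1/283) - 220*21 = -261/283 - 4620 = -1307721/283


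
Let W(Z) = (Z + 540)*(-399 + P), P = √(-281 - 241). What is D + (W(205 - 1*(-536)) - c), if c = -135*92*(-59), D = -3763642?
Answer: -5007541 + 3843*I*√58 ≈ -5.0075e+6 + 29267.0*I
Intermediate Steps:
P = 3*I*√58 (P = √(-522) = 3*I*√58 ≈ 22.847*I)
c = 732780 (c = -12420*(-59) = 732780)
W(Z) = (-399 + 3*I*√58)*(540 + Z) (W(Z) = (Z + 540)*(-399 + 3*I*√58) = (540 + Z)*(-399 + 3*I*√58) = (-399 + 3*I*√58)*(540 + Z))
D + (W(205 - 1*(-536)) - c) = -3763642 + ((-215460 - 399*(205 - 1*(-536)) + 1620*I*√58 + 3*I*(205 - 1*(-536))*√58) - 1*732780) = -3763642 + ((-215460 - 399*(205 + 536) + 1620*I*√58 + 3*I*(205 + 536)*√58) - 732780) = -3763642 + ((-215460 - 399*741 + 1620*I*√58 + 3*I*741*√58) - 732780) = -3763642 + ((-215460 - 295659 + 1620*I*√58 + 2223*I*√58) - 732780) = -3763642 + ((-511119 + 3843*I*√58) - 732780) = -3763642 + (-1243899 + 3843*I*√58) = -5007541 + 3843*I*√58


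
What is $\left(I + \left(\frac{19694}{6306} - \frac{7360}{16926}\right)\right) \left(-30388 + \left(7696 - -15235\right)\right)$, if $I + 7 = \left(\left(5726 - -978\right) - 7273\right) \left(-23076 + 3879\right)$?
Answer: $- \frac{724497114042391225}{8894613} \approx -8.1454 \cdot 10^{10}$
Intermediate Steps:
$I = 10923086$ ($I = -7 + \left(\left(5726 - -978\right) - 7273\right) \left(-23076 + 3879\right) = -7 + \left(\left(5726 + 978\right) - 7273\right) \left(-19197\right) = -7 + \left(6704 - 7273\right) \left(-19197\right) = -7 - -10923093 = -7 + 10923093 = 10923086$)
$\left(I + \left(\frac{19694}{6306} - \frac{7360}{16926}\right)\right) \left(-30388 + \left(7696 - -15235\right)\right) = \left(10923086 + \left(\frac{19694}{6306} - \frac{7360}{16926}\right)\right) \left(-30388 + \left(7696 - -15235\right)\right) = \left(10923086 + \left(19694 \cdot \frac{1}{6306} - \frac{3680}{8463}\right)\right) \left(-30388 + \left(7696 + 15235\right)\right) = \left(10923086 + \left(\frac{9847}{3153} - \frac{3680}{8463}\right)\right) \left(-30388 + 22931\right) = \left(10923086 + \frac{23910707}{8894613}\right) \left(-7457\right) = \frac{97156646646425}{8894613} \left(-7457\right) = - \frac{724497114042391225}{8894613}$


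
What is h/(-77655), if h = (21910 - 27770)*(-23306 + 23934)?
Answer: 736016/15531 ≈ 47.390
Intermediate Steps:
h = -3680080 (h = -5860*628 = -3680080)
h/(-77655) = -3680080/(-77655) = -3680080*(-1/77655) = 736016/15531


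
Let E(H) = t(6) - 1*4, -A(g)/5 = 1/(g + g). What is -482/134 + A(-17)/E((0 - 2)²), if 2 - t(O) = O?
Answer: -65887/18224 ≈ -3.6154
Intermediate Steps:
A(g) = -5/(2*g) (A(g) = -5/(g + g) = -5*1/(2*g) = -5/(2*g))
t(O) = 2 - O
E(H) = -8 (E(H) = (2 - 1*6) - 1*4 = (2 - 6) - 4 = -4 - 4 = -8)
-482/134 + A(-17)/E((0 - 2)²) = -482/134 - 5/2/(-17)/(-8) = -482*1/134 - 5/2*(-1/17)*(-⅛) = -241/67 + (5/34)*(-⅛) = -241/67 - 5/272 = -65887/18224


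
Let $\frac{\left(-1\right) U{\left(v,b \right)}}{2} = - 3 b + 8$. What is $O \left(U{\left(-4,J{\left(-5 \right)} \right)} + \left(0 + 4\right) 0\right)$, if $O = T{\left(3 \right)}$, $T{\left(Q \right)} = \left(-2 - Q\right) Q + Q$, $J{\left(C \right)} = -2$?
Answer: $336$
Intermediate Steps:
$T{\left(Q \right)} = Q + Q \left(-2 - Q\right)$ ($T{\left(Q \right)} = Q \left(-2 - Q\right) + Q = Q + Q \left(-2 - Q\right)$)
$U{\left(v,b \right)} = -16 + 6 b$ ($U{\left(v,b \right)} = - 2 \left(- 3 b + 8\right) = - 2 \left(8 - 3 b\right) = -16 + 6 b$)
$O = -12$ ($O = \left(-1\right) 3 \left(1 + 3\right) = \left(-1\right) 3 \cdot 4 = -12$)
$O \left(U{\left(-4,J{\left(-5 \right)} \right)} + \left(0 + 4\right) 0\right) = - 12 \left(\left(-16 + 6 \left(-2\right)\right) + \left(0 + 4\right) 0\right) = - 12 \left(\left(-16 - 12\right) + 4 \cdot 0\right) = - 12 \left(-28 + 0\right) = \left(-12\right) \left(-28\right) = 336$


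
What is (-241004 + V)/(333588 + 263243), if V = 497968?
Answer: 256964/596831 ≈ 0.43055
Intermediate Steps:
(-241004 + V)/(333588 + 263243) = (-241004 + 497968)/(333588 + 263243) = 256964/596831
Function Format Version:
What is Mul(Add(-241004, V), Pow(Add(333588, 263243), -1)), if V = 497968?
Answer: Rational(256964, 596831) ≈ 0.43055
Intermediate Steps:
Mul(Add(-241004, V), Pow(Add(333588, 263243), -1)) = Mul(Add(-241004, 497968), Pow(Add(333588, 263243), -1)) = Mul(256964, Pow(596831, -1)) = Mul(256964, Rational(1, 596831)) = Rational(256964, 596831)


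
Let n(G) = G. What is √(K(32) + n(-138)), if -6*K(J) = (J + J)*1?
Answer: I*√1338/3 ≈ 12.193*I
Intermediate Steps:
K(J) = -J/3 (K(J) = -(J + J)/6 = -2*J/6 = -J/3)
√(K(32) + n(-138)) = √(-⅓*32 - 138) = √(-32/3 - 138) = √(-446/3) = I*√1338/3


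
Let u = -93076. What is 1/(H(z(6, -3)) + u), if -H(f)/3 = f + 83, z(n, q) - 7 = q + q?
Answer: -1/93328 ≈ -1.0715e-5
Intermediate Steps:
z(n, q) = 7 + 2*q (z(n, q) = 7 + (q + q) = 7 + 2*q)
H(f) = -249 - 3*f (H(f) = -3*(f + 83) = -3*(83 + f) = -249 - 3*f)
1/(H(z(6, -3)) + u) = 1/((-249 - 3*(7 + 2*(-3))) - 93076) = 1/((-249 - 3*(7 - 6)) - 93076) = 1/((-249 - 3*1) - 93076) = 1/((-249 - 3) - 93076) = 1/(-252 - 93076) = 1/(-93328) = -1/93328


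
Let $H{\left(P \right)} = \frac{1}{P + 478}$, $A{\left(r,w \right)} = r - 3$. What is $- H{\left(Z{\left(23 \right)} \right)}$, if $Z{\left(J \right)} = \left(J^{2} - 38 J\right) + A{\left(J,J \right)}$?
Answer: $- \frac{1}{153} \approx -0.0065359$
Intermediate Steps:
$A{\left(r,w \right)} = -3 + r$
$Z{\left(J \right)} = -3 + J^{2} - 37 J$ ($Z{\left(J \right)} = \left(J^{2} - 38 J\right) + \left(-3 + J\right) = -3 + J^{2} - 37 J$)
$H{\left(P \right)} = \frac{1}{478 + P}$
$- H{\left(Z{\left(23 \right)} \right)} = - \frac{1}{478 - \left(854 - 529\right)} = - \frac{1}{478 - 325} = - \frac{1}{153}$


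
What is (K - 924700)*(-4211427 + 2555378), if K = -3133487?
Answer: 6720556523163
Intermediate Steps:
(K - 924700)*(-4211427 + 2555378) = (-3133487 - 924700)*(-4211427 + 2555378) = -4058187*(-1656049) = 6720556523163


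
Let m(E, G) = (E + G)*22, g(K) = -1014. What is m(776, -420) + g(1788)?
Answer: 6818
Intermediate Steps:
m(E, G) = 22*E + 22*G
m(776, -420) + g(1788) = (22*776 + 22*(-420)) - 1014 = (17072 - 9240) - 1014 = 7832 - 1014 = 6818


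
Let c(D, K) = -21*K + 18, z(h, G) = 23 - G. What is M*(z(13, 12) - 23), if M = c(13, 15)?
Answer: 3564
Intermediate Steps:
c(D, K) = 18 - 21*K
M = -297 (M = 18 - 21*15 = 18 - 315 = -297)
M*(z(13, 12) - 23) = -297*((23 - 1*12) - 23) = -297*((23 - 12) - 23) = -297*(11 - 23) = -297*(-12) = 3564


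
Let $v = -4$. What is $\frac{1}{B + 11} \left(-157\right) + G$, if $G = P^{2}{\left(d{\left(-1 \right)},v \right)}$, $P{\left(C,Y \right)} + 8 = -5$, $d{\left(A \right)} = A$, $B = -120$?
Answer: $\frac{18578}{109} \approx 170.44$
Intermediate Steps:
$P{\left(C,Y \right)} = -13$ ($P{\left(C,Y \right)} = -8 - 5 = -13$)
$G = 169$ ($G = \left(-13\right)^{2} = 169$)
$\frac{1}{B + 11} \left(-157\right) + G = \frac{1}{-120 + 11} \left(-157\right) + 169 = \frac{1}{-109} \left(-157\right) + 169 = \left(- \frac{1}{109}\right) \left(-157\right) + 169 = \frac{157}{109} + 169 = \frac{18578}{109}$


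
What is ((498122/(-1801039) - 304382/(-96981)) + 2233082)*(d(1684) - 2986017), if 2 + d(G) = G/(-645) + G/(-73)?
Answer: -54839549577637861731083191058/8224175131050015 ≈ -6.6681e+12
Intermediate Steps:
d(G) = -2 - 718*G/47085 (d(G) = -2 + (G/(-645) + G/(-73)) = -2 + (G*(-1/645) + G*(-1/73)) = -2 + (-G/645 - G/73) = -2 - 718*G/47085)
((498122/(-1801039) - 304382/(-96981)) + 2233082)*(d(1684) - 2986017) = ((498122/(-1801039) - 304382/(-96981)) + 2233082)*((-2 - 718/47085*1684) - 2986017) = ((498122*(-1/1801039) - 304382*(-1/96981)) + 2233082)*((-2 - 1209112/47085) - 2986017) = ((-498122/1801039 + 304382/96981) + 2233082)*(-1303282/47085 - 2986017) = (499895483216/174666563259 + 2233082)*(-140597913727/47085) = (390045258311017454/174666563259)*(-140597913727/47085) = -54839549577637861731083191058/8224175131050015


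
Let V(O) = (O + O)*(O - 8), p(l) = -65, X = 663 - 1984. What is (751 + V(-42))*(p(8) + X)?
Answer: -6862086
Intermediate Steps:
X = -1321
V(O) = 2*O*(-8 + O) (V(O) = (2*O)*(-8 + O) = 2*O*(-8 + O))
(751 + V(-42))*(p(8) + X) = (751 + 2*(-42)*(-8 - 42))*(-65 - 1321) = (751 + 2*(-42)*(-50))*(-1386) = (751 + 4200)*(-1386) = 4951*(-1386) = -6862086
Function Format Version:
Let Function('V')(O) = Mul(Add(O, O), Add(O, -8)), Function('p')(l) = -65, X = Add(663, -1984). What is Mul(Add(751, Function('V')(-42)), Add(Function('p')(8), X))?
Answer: -6862086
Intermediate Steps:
X = -1321
Function('V')(O) = Mul(2, O, Add(-8, O)) (Function('V')(O) = Mul(Mul(2, O), Add(-8, O)) = Mul(2, O, Add(-8, O)))
Mul(Add(751, Function('V')(-42)), Add(Function('p')(8), X)) = Mul(Add(751, Mul(2, -42, Add(-8, -42))), Add(-65, -1321)) = Mul(Add(751, Mul(2, -42, -50)), -1386) = Mul(Add(751, 4200), -1386) = Mul(4951, -1386) = -6862086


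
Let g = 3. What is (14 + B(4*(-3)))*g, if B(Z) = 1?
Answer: 45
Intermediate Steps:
(14 + B(4*(-3)))*g = (14 + 1)*3 = 15*3 = 45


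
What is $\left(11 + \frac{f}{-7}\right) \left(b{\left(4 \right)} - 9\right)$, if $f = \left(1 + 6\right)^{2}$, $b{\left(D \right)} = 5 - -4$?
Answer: $0$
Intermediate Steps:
$b{\left(D \right)} = 9$ ($b{\left(D \right)} = 5 + 4 = 9$)
$f = 49$ ($f = 7^{2} = 49$)
$\left(11 + \frac{f}{-7}\right) \left(b{\left(4 \right)} - 9\right) = \left(11 + \frac{49}{-7}\right) \left(9 - 9\right) = \left(11 + 49 \left(- \frac{1}{7}\right)\right) 0 = \left(11 - 7\right) 0 = 4 \cdot 0 = 0$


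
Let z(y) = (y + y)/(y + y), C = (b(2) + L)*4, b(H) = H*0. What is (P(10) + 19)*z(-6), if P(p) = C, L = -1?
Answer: 15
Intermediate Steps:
b(H) = 0
C = -4 (C = (0 - 1)*4 = -1*4 = -4)
z(y) = 1 (z(y) = (2*y)/((2*y)) = (2*y)*(1/(2*y)) = 1)
P(p) = -4
(P(10) + 19)*z(-6) = (-4 + 19)*1 = 15*1 = 15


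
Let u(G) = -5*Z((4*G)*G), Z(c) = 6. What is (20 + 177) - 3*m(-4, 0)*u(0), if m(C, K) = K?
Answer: 197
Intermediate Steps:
u(G) = -30 (u(G) = -5*6 = -30)
(20 + 177) - 3*m(-4, 0)*u(0) = (20 + 177) - 3*0*(-30) = 197 - 0*(-30) = 197 - 1*0 = 197 + 0 = 197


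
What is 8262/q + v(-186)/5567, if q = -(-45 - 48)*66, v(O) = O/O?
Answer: 2555594/1898347 ≈ 1.3462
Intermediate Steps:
v(O) = 1
q = 6138 (q = -(-93)*66 = -1*(-6138) = 6138)
8262/q + v(-186)/5567 = 8262/6138 + 1/5567 = 8262*(1/6138) + 1*(1/5567) = 459/341 + 1/5567 = 2555594/1898347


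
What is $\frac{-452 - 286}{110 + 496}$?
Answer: $- \frac{123}{101} \approx -1.2178$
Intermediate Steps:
$\frac{-452 - 286}{110 + 496} = \frac{-452 - 286}{606} = \left(-738\right) \frac{1}{606} = - \frac{123}{101}$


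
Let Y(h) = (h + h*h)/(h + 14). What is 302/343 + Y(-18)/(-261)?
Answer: 23347/19894 ≈ 1.1736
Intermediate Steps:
Y(h) = (h + h²)/(14 + h)
302/343 + Y(-18)/(-261) = 302/343 - 18*(1 - 18)/(14 - 18)/(-261) = 302*(1/343) - 18*(-17)/(-4)*(-1/261) = 302/343 - 18*(-¼)*(-17)*(-1/261) = 302/343 - 153/2*(-1/261) = 302/343 + 17/58 = 23347/19894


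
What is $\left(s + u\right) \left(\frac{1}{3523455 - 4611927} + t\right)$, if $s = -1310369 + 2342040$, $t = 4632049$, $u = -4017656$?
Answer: $- \frac{15054905310598635095}{1088472} \approx -1.3831 \cdot 10^{13}$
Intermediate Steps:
$s = 1031671$
$\left(s + u\right) \left(\frac{1}{3523455 - 4611927} + t\right) = \left(1031671 - 4017656\right) \left(\frac{1}{3523455 - 4611927} + 4632049\right) = - 2985985 \left(\frac{1}{-1088472} + 4632049\right) = - 2985985 \left(- \frac{1}{1088472} + 4632049\right) = \left(-2985985\right) \frac{5041855639127}{1088472} = - \frac{15054905310598635095}{1088472}$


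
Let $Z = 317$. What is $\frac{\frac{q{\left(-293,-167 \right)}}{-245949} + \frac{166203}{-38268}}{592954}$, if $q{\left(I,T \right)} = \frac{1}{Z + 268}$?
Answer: $- \frac{2657035011307}{362756485907707320} \approx -7.3246 \cdot 10^{-6}$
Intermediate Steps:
$q{\left(I,T \right)} = \frac{1}{585}$ ($q{\left(I,T \right)} = \frac{1}{317 + 268} = \frac{1}{585}$)
$\frac{\frac{q{\left(-293,-167 \right)}}{-245949} + \frac{166203}{-38268}}{592954} = \frac{\frac{1}{585 \left(-245949\right)} + \frac{166203}{-38268}}{592954} = \left(\frac{1}{585} \left(- \frac{1}{245949}\right) + 166203 \left(- \frac{1}{38268}\right)\right) \frac{1}{592954} = \left(- \frac{1}{143880165} - \frac{18467}{4252}\right) \frac{1}{592954} = \left(- \frac{2657035011307}{611778461580}\right) \frac{1}{592954} = - \frac{2657035011307}{362756485907707320}$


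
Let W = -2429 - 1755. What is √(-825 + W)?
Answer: I*√5009 ≈ 70.774*I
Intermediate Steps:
W = -4184
√(-825 + W) = √(-825 - 4184) = √(-5009) = I*√5009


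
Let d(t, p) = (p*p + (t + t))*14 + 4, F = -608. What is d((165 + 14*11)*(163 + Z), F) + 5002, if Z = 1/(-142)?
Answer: 471167012/71 ≈ 6.6362e+6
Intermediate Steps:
Z = -1/142 ≈ -0.0070423
d(t, p) = 4 + 14*p² + 28*t (d(t, p) = (p² + 2*t)*14 + 4 = (14*p² + 28*t) + 4 = 4 + 14*p² + 28*t)
d((165 + 14*11)*(163 + Z), F) + 5002 = (4 + 14*(-608)² + 28*((165 + 14*11)*(163 - 1/142))) + 5002 = (4 + 14*369664 + 28*((165 + 154)*(23145/142))) + 5002 = (4 + 5175296 + 28*(319*(23145/142))) + 5002 = (4 + 5175296 + 28*(7383255/142)) + 5002 = (4 + 5175296 + 103365570/71) + 5002 = 470811870/71 + 5002 = 471167012/71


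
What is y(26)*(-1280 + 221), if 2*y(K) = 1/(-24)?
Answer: 353/16 ≈ 22.063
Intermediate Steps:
y(K) = -1/48 (y(K) = (½)/(-24) = (½)*(-1/24) = -1/48)
y(26)*(-1280 + 221) = -(-1280 + 221)/48 = -1/48*(-1059) = 353/16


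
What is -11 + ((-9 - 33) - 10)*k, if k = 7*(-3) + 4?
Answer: 873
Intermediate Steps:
k = -17 (k = -21 + 4 = -17)
-11 + ((-9 - 33) - 10)*k = -11 + ((-9 - 33) - 10)*(-17) = -11 + (-42 - 10)*(-17) = -11 - 52*(-17) = -11 + 884 = 873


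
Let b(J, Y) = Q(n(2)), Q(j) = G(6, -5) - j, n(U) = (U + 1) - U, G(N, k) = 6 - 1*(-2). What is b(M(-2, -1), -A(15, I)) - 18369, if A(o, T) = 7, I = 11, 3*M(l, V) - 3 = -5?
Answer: -18362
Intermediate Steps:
G(N, k) = 8 (G(N, k) = 6 + 2 = 8)
M(l, V) = -⅔ (M(l, V) = 1 + (⅓)*(-5) = 1 - 5/3 = -⅔)
n(U) = 1 (n(U) = (1 + U) - U = 1)
Q(j) = 8 - j
b(J, Y) = 7 (b(J, Y) = 8 - 1*1 = 8 - 1 = 7)
b(M(-2, -1), -A(15, I)) - 18369 = 7 - 18369 = -18362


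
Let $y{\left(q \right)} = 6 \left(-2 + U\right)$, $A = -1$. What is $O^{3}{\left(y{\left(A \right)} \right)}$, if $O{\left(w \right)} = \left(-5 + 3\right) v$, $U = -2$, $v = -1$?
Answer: $8$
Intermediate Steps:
$y{\left(q \right)} = -24$ ($y{\left(q \right)} = 6 \left(-2 - 2\right) = 6 \left(-4\right) = -24$)
$O{\left(w \right)} = 2$ ($O{\left(w \right)} = \left(-5 + 3\right) \left(-1\right) = \left(-2\right) \left(-1\right) = 2$)
$O^{3}{\left(y{\left(A \right)} \right)} = 2^{3} = 8$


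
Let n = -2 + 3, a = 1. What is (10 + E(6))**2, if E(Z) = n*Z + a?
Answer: 289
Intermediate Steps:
n = 1
E(Z) = 1 + Z (E(Z) = 1*Z + 1 = Z + 1 = 1 + Z)
(10 + E(6))**2 = (10 + (1 + 6))**2 = (10 + 7)**2 = 17**2 = 289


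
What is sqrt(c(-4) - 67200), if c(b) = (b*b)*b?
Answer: 8*I*sqrt(1051) ≈ 259.35*I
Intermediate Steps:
c(b) = b**3 (c(b) = b**2*b = b**3)
sqrt(c(-4) - 67200) = sqrt((-4)**3 - 67200) = sqrt(-64 - 67200) = sqrt(-67264) = 8*I*sqrt(1051)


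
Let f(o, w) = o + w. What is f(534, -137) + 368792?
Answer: 369189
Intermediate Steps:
f(534, -137) + 368792 = (534 - 137) + 368792 = 397 + 368792 = 369189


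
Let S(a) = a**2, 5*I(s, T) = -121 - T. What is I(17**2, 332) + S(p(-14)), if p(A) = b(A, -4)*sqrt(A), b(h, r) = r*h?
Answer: -219973/5 ≈ -43995.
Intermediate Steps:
b(h, r) = h*r
p(A) = -4*A**(3/2) (p(A) = (A*(-4))*sqrt(A) = (-4*A)*sqrt(A) = -4*A**(3/2))
I(s, T) = -121/5 - T/5 (I(s, T) = (-121 - T)/5 = -121/5 - T/5)
I(17**2, 332) + S(p(-14)) = (-121/5 - 1/5*332) + (-(-56)*I*sqrt(14))**2 = (-121/5 - 332/5) + (-(-56)*I*sqrt(14))**2 = -453/5 + (56*I*sqrt(14))**2 = -453/5 - 43904 = -219973/5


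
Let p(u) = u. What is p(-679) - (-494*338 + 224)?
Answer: 166069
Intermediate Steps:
p(-679) - (-494*338 + 224) = -679 - (-494*338 + 224) = -679 - (-166972 + 224) = -679 - 1*(-166748) = -679 + 166748 = 166069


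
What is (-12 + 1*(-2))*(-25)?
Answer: 350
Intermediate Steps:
(-12 + 1*(-2))*(-25) = (-12 - 2)*(-25) = -14*(-25) = 350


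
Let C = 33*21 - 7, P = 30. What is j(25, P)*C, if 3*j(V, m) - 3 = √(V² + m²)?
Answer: 686 + 3430*√61/3 ≈ 9615.7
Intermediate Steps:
j(V, m) = 1 + √(V² + m²)/3
C = 686 (C = 693 - 7 = 686)
j(25, P)*C = (1 + √(25² + 30²)/3)*686 = (1 + √(625 + 900)/3)*686 = (1 + √1525/3)*686 = (1 + (5*√61)/3)*686 = (1 + 5*√61/3)*686 = 686 + 3430*√61/3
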